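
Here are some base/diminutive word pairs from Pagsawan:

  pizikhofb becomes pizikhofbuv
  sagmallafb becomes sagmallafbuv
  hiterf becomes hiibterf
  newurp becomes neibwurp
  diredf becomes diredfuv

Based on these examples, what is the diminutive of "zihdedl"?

"zihdedl" has second-to-last letter 'd'. The one such stem in the data (diredf → diredfuv) adds -uv, so the same rule applies.
The other pattern: stems whose second-to-last letter is 'r' insert -ib- after the first vowel.
So zihdedl → zihdedluv.

zihdedluv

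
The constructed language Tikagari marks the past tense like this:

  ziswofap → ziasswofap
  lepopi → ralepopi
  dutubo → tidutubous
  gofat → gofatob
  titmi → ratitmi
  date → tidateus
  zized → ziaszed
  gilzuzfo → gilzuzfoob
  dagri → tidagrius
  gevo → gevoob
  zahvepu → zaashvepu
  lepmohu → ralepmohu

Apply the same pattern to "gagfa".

"gagfa" begins with g-. The stems beginning with g- (gofat → gofatob, gilzuzfo → gilzuzfoob, gevo → gevoob) add -ob.
The other patterns: stems beginning with z- insert -as- after the first vowel; stems beginning with d- add ti- … -us around the stem; stems beginning with l- or t- add the prefix ra-.
So gagfa → gagfaob.

gagfaob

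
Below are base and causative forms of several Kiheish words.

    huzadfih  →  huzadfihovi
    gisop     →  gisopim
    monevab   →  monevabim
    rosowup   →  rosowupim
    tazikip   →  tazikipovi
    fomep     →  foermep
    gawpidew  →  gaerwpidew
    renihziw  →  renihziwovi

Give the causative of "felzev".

feerlzev

"felzev" has last vowel 'e'. The stems whose last vowel is 'e' (fomep → foermep, gawpidew → gaerwpidew) insert -er- after the first vowel.
The other patterns: stems whose last vowel is 'i' add -ovi; stems whose last vowel is 'a', 'o' or 'u' add -im.
So felzev → feerlzev.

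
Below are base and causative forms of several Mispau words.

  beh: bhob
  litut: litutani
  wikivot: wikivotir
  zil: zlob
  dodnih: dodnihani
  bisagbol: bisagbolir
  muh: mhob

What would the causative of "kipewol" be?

kipewolir

beh and dodnih both end in -h yet inflect differently (bhob, dodnihani), so the final letter is not what conditions the rule; the number of vowels is.
"kipewol" has 3 vowels. The stems with 3 vowels (wikivot → wikivotir, bisagbol → bisagbolir) add -ir.
The other patterns: stems with 1 vowel delete the last vowel and add -ob; stems with 2 vowels add -ani.
So kipewol → kipewolir.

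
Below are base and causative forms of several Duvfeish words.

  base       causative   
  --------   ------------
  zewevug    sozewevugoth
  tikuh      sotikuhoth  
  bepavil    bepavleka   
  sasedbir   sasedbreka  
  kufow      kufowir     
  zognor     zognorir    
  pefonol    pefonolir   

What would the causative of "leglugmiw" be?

"leglugmiw" has last vowel 'i'. The stems whose last vowel is 'i' (bepavil → bepavleka, sasedbir → sasedbreka) delete the last vowel and add -eka.
The other patterns: stems whose last vowel is 'u' add so- … -oth around the stem; stems whose last vowel is 'o' add -ir.
So leglugmiw → leglugmweka.

leglugmweka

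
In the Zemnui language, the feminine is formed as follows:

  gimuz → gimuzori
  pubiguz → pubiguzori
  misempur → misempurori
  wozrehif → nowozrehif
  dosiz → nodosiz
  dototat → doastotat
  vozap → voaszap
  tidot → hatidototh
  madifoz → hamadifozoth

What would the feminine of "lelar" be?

gimuz and dosiz both end in -z yet inflect differently (gimuzori, nodosiz), so the final letter is not what conditions the rule; the last vowel is.
"lelar" has last vowel 'a'. The stems whose last vowel is 'a' (dototat → doastotat, vozap → voaszap) insert -as- after the first vowel.
So lelar → leaslar.

leaslar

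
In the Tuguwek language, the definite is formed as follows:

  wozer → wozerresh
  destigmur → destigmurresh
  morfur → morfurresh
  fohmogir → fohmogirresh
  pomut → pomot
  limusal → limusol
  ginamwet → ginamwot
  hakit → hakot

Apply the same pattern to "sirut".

"sirut" ends in -t. The stems ending in -t (pomut → pomot, ginamwet → ginamwot, hakit → hakot) change the last vowel to 'o'.
So sirut → sirot.

sirot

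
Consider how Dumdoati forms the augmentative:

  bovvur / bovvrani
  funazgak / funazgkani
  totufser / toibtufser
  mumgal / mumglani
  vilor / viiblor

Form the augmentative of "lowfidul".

lowfidlani

vilor and bovvur both end in -r yet inflect differently (viiblor, bovvrani), so the final letter is not what conditions the rule; the last vowel is.
"lowfidul" has last vowel 'u'. The one such stem in the data (bovvur → bovvrani) deletes the last vowel and adds -ani (as do mumgal, funazgak), so the same rule applies.
The other pattern: stems whose last vowel is 'e' or 'o' insert -ib- after the first vowel.
So lowfidul → lowfidlani.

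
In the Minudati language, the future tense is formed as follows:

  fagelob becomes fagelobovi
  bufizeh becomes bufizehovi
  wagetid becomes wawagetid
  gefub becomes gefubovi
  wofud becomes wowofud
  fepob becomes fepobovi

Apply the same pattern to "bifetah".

bifetahovi

wofud and gefub both have last vowel 'u' yet inflect differently (wowofud, gefubovi), so the last vowel is not what conditions the rule; the final letter is.
"bifetah" ends in -h. The one such stem in the data (bufizeh → bufizehovi) adds -ovi, so the same rule applies.
So bifetah → bifetahovi.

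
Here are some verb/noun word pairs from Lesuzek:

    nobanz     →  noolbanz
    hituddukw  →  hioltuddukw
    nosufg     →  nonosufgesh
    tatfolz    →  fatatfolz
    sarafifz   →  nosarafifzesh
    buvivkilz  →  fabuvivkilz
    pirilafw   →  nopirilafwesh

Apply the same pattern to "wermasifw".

buvivkilz and sarafifz both end in -z yet inflect differently (fabuvivkilz, nosarafifzesh), so the final letter is not what conditions the rule; the second-to-last letter is.
"wermasifw" has second-to-last letter 'f'. The stems whose second-to-last letter is 'f' (nosufg → nonosufgesh, pirilafw → nopirilafwesh, sarafifz → nosarafifzesh) add no- … -esh around the stem.
The other patterns: stems whose second-to-last letter is 'l' add the prefix fa-; stems whose second-to-last letter is 'k' or 'n' insert -ol- after the first vowel.
So wermasifw → nowermasifwesh.

nowermasifwesh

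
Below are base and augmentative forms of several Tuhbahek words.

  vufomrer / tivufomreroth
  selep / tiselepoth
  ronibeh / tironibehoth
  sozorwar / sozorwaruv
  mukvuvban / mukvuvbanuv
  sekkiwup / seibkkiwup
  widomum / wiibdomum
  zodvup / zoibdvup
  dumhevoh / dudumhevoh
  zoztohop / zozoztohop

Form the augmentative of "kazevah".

kazevahuv

vufomrer and sozorwar both end in -r yet inflect differently (tivufomreroth, sozorwaruv), so the final letter is not what conditions the rule; the last vowel is.
"kazevah" has last vowel 'a'. The stems whose last vowel is 'a' (sozorwar → sozorwaruv, mukvuvban → mukvuvbanuv) add -uv.
The other patterns: stems whose last vowel is 'e' add ti- … -oth around the stem; stems whose last vowel is 'u' insert -ib- after the first vowel; stems whose last vowel is 'o' repeat the first consonant+vowel as a prefix.
So kazevah → kazevahuv.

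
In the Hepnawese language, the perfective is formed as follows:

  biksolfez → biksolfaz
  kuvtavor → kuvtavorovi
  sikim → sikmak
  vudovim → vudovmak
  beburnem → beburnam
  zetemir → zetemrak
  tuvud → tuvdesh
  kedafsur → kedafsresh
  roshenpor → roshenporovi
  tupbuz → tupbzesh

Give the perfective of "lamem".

"lamem" has last vowel 'e'. The stems whose last vowel is 'e' (beburnem → beburnam, biksolfez → biksolfaz) change the last vowel to 'a'.
The other patterns: stems whose last vowel is 'i' delete the last vowel and add -ak; stems whose last vowel is 'u' delete the last vowel and add -esh; stems whose last vowel is 'o' add -ovi.
So lamem → lamam.

lamam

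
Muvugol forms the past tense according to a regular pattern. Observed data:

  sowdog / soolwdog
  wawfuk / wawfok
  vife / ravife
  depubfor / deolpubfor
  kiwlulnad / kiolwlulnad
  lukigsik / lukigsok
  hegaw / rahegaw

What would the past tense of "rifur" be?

riolfur

hegaw and kiwlulnad both have last vowel 'a' yet inflect differently (rahegaw, kiolwlulnad), so the last vowel is not what conditions the rule; the final letter is.
"rifur" ends in -r. The one such stem in the data (depubfor → deolpubfor) inserts -ol- after the first vowel (as do kiwlulnad, sowdog), so the same rule applies.
The other patterns: stems ending in -e or -w add the prefix ra-; stems ending in -k change the last vowel to 'o'.
So rifur → riolfur.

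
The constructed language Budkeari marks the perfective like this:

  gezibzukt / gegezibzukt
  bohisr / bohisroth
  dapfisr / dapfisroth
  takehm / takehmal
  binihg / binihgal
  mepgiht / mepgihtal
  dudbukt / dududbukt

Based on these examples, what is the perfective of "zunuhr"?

zunuhral

dudbukt and mepgiht both end in -t yet inflect differently (dududbukt, mepgihtal), so the final letter is not what conditions the rule; the second-to-last letter is.
"zunuhr" has second-to-last letter 'h'. The stems whose second-to-last letter is 'h' (mepgiht → mepgihtal, takehm → takehmal, binihg → binihgal) add -al.
The other patterns: stems whose second-to-last letter is 'k' repeat the first consonant+vowel as a prefix; stems whose second-to-last letter is 's' add -oth.
So zunuhr → zunuhral.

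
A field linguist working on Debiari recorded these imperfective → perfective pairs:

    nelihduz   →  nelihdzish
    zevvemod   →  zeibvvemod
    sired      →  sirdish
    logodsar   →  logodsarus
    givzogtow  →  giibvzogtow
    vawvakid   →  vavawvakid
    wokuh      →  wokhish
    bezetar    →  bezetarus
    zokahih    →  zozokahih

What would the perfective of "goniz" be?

gogoniz

sired and zevvemod both end in -d yet inflect differently (sirdish, zeibvvemod), so the final letter is not what conditions the rule; the last vowel is.
"goniz" has last vowel 'i'. The stems whose last vowel is 'i' (zokahih → zozokahih, vawvakid → vavawvakid) repeat the first consonant+vowel as a prefix.
So goniz → gogoniz.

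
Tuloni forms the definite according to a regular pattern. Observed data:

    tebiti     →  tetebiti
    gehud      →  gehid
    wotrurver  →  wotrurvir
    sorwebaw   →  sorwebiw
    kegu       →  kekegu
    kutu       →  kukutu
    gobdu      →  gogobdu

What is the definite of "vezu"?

kegu and gehud both have last vowel 'u' yet inflect differently (kekegu, gehid), so the last vowel is not what conditions the rule; whether the stem ends in a vowel or a consonant is.
"vezu" ends in a vowel. The stems ending in a vowel (kegu → kekegu, kutu → kukutu, gobdu → gogobdu) repeat the first consonant+vowel as a prefix.
The other pattern: stems ending in a consonant change the last vowel to 'i'.
So vezu → vevezu.

vevezu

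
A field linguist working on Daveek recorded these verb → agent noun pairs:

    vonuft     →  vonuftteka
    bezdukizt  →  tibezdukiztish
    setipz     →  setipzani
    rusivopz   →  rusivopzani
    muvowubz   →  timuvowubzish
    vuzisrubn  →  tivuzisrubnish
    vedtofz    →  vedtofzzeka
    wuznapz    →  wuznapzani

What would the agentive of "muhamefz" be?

muhamefzzeka

vedtofz and rusivopz both end in -z yet inflect differently (vedtofzzeka, rusivopzani), so the final letter is not what conditions the rule; the second-to-last letter is.
"muhamefz" has second-to-last letter 'f'. The stems whose second-to-last letter is 'f' (vedtofz → vedtofzzeka, vonuft → vonuftteka) double the final consonant and add -eka.
So muhamefz → muhamefzzeka.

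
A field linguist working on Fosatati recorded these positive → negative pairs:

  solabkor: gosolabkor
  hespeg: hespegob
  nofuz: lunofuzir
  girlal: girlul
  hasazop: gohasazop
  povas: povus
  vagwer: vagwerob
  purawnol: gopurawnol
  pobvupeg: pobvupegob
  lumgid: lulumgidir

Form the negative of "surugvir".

girlal and purawnol both end in -l yet inflect differently (girlul, gopurawnol), so the final letter is not what conditions the rule; the last vowel is.
"surugvir" has last vowel 'i'. The one such stem in the data (lumgid → lulumgidir) adds lu- … -ir around the stem, so the same rule applies.
The other patterns: stems whose last vowel is 'a' change the last vowel to 'u'; stems whose last vowel is 'e' add -ob; stems whose last vowel is 'o' add the prefix go-.
So surugvir → lusurugvirir.

lusurugvirir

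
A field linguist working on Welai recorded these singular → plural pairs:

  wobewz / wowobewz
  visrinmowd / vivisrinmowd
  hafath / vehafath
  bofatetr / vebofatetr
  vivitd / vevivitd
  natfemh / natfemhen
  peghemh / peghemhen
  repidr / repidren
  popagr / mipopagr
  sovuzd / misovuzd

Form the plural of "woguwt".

wowoguwt

visrinmowd and vivitd both end in -d yet inflect differently (vivisrinmowd, vevivitd), so the final letter is not what conditions the rule; the second-to-last letter is.
"woguwt" has second-to-last letter 'w'. The stems whose second-to-last letter is 'w' (wobewz → wowobewz, visrinmowd → vivisrinmowd) repeat the first consonant+vowel as a prefix.
So woguwt → wowoguwt.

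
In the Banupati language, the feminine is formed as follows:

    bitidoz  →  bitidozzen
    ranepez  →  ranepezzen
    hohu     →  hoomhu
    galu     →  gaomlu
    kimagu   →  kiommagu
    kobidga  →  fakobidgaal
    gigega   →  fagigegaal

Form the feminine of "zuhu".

kimagu and kobidga both begin with k- yet inflect differently (kiommagu, fakobidgaal), so the first letter is not what conditions the rule; the final letter is.
"zuhu" ends in -u. The stems ending in -u (hohu → hoomhu, galu → gaomlu, kimagu → kiommagu) insert -om- after the first vowel.
So zuhu → zuomhu.

zuomhu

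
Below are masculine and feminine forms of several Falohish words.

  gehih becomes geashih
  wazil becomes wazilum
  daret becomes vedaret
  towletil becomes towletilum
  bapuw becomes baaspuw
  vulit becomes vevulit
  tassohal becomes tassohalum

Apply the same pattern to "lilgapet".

"lilgapet" ends in -t. The stems ending in -t (vulit → vevulit, daret → vedaret) add the prefix ve-.
The other patterns: stems ending in -l add -um; stems ending in -h or -w insert -as- after the first vowel.
So lilgapet → velilgapet.

velilgapet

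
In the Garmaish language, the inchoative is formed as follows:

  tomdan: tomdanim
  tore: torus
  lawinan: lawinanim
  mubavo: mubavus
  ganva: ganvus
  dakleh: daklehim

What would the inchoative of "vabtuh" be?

vabtuhim

"vabtuh" ends in a consonant. The stems ending in a consonant (lawinan → lawinanim, tomdan → tomdanim, dakleh → daklehim) add -im.
The other pattern: stems ending in a vowel drop the final letter and add -us.
So vabtuh → vabtuhim.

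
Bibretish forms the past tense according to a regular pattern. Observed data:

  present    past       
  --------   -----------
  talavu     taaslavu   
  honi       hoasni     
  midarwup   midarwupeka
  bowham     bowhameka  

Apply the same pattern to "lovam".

talavu and midarwup both have last vowel 'u' yet inflect differently (taaslavu, midarwupeka), so the last vowel is not what conditions the rule; whether the stem ends in a vowel or a consonant is.
"lovam" ends in a consonant. The stems ending in a consonant (midarwup → midarwupeka, bowham → bowhameka) add -eka.
So lovam → lovameka.

lovameka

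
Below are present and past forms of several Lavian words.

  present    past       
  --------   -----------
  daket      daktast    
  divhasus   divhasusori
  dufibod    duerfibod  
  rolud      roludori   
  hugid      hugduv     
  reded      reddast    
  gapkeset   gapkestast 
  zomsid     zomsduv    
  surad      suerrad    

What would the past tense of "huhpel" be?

huhplast

rolud and hugid both end in -d yet inflect differently (roludori, hugduv), so the final letter is not what conditions the rule; the last vowel is.
"huhpel" has last vowel 'e'. The stems whose last vowel is 'e' (daket → daktast, reded → reddast, gapkeset → gapkestast) delete the last vowel and add -ast.
The other patterns: stems whose last vowel is 'u' add -ori; stems whose last vowel is 'i' delete the last vowel and add -uv; stems whose last vowel is 'a' or 'o' insert -er- after the first vowel.
So huhpel → huhplast.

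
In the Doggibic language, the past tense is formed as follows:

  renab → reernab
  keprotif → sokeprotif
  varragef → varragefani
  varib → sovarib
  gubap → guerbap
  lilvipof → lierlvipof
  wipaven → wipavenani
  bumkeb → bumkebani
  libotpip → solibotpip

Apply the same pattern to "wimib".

"wimib" has last vowel 'i'. The stems whose last vowel is 'i' (varib → sovarib, libotpip → solibotpip, keprotif → sokeprotif) add the prefix so-.
The other patterns: stems whose last vowel is 'e' add -ani; stems whose last vowel is 'a' or 'o' insert -er- after the first vowel.
So wimib → sowimib.

sowimib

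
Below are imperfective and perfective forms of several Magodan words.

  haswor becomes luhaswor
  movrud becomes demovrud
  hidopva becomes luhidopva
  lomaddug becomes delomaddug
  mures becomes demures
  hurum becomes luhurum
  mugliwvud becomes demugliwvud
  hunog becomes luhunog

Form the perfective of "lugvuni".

delugvuni

hunog and lomaddug both end in -g yet inflect differently (luhunog, delomaddug), so the final letter is not what conditions the rule; the first letter is.
"lugvuni" begins with l-. The one such stem in the data (lomaddug → delomaddug) adds the prefix de-, so the same rule applies.
The other pattern: stems beginning with h- add the prefix lu-.
So lugvuni → delugvuni.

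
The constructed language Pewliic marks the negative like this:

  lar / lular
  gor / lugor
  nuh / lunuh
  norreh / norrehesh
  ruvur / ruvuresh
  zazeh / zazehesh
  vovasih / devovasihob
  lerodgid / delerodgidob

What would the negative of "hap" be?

"hap" has 1 vowel. The stems with 1 vowel (lar → lular, gor → lugor, nuh → lunuh) add the prefix lu-.
The other patterns: stems with 2 vowels add -esh; stems with 3 vowels add de- … -ob around the stem.
So hap → luhap.

luhap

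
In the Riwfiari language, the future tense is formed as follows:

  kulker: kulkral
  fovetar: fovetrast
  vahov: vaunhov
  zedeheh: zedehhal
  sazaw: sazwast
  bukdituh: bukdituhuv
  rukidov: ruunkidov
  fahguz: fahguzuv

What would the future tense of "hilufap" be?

hilufpast

bukdituh and zedeheh both end in -h yet inflect differently (bukdituhuv, zedehhal), so the final letter is not what conditions the rule; the last vowel is.
"hilufap" has last vowel 'a'. The stems whose last vowel is 'a' (fovetar → fovetrast, sazaw → sazwast) delete the last vowel and add -ast.
The other patterns: stems whose last vowel is 'o' insert -un- after the first vowel; stems whose last vowel is 'u' add -uv; stems whose last vowel is 'e' delete the last vowel and add -al.
So hilufap → hilufpast.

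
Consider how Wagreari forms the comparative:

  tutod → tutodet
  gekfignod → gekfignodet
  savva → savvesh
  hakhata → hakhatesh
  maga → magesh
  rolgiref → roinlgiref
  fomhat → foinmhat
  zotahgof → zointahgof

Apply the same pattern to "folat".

savva and fomhat both have last vowel 'a' yet inflect differently (savvesh, foinmhat), so the last vowel is not what conditions the rule; the final letter is.
"folat" ends in -t. The one such stem in the data (fomhat → foinmhat) inserts -in- after the first vowel (as do rolgiref, zotahgof), so the same rule applies.
So folat → foinlat.

foinlat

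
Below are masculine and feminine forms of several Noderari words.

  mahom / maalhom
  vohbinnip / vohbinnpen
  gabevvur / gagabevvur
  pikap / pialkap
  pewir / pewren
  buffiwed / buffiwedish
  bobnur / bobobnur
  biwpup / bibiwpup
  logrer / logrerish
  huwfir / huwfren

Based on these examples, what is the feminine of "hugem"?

hugemish

vohbinnip and pikap both end in -p yet inflect differently (vohbinnpen, pialkap), so the final letter is not what conditions the rule; the last vowel is.
"hugem" has last vowel 'e'. The stems whose last vowel is 'e' (buffiwed → buffiwedish, logrer → logrerish) add -ish.
The other patterns: stems whose last vowel is 'i' delete the last vowel and add -en; stems whose last vowel is 'a' or 'o' insert -al- after the first vowel; stems whose last vowel is 'u' repeat the first consonant+vowel as a prefix.
So hugem → hugemish.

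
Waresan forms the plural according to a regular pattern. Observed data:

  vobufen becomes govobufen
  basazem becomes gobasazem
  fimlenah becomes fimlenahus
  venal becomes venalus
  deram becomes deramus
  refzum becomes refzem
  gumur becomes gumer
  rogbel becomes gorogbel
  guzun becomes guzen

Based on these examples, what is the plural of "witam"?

rogbel and venal both end in -l yet inflect differently (gorogbel, venalus), so the final letter is not what conditions the rule; the last vowel is.
"witam" has last vowel 'a'. The stems whose last vowel is 'a' (fimlenah → fimlenahus, venal → venalus, deram → deramus) add -us.
The other patterns: stems whose last vowel is 'e' add the prefix go-; stems whose last vowel is 'u' change the last vowel to 'e'.
So witam → witamus.

witamus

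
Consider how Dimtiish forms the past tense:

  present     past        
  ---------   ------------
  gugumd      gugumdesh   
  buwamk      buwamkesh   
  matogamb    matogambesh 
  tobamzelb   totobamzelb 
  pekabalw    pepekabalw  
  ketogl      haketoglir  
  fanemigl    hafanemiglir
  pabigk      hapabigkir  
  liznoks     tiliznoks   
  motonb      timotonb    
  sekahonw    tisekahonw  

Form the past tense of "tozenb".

titozenb

matogamb and tobamzelb both end in -b yet inflect differently (matogambesh, totobamzelb), so the final letter is not what conditions the rule; the second-to-last letter is.
"tozenb" has second-to-last letter 'n'. The stems whose second-to-last letter is 'n' (motonb → timotonb, sekahonw → tisekahonw) add the prefix ti-.
So tozenb → titozenb.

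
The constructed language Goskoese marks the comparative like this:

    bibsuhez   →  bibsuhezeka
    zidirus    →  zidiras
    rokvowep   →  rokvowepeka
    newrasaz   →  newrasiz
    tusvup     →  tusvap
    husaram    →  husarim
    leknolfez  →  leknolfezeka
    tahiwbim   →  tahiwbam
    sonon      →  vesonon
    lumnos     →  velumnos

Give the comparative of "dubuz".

dubaz

lumnos and zidirus both end in -s yet inflect differently (velumnos, zidiras), so the final letter is not what conditions the rule; the last vowel is.
"dubuz" has last vowel 'u'. The stems whose last vowel is 'u' (tusvup → tusvap, zidirus → zidiras) change the last vowel to 'a'.
The other patterns: stems whose last vowel is 'o' add the prefix ve-; stems whose last vowel is 'e' add -eka; stems whose last vowel is 'a' change the last vowel to 'i'.
So dubuz → dubaz.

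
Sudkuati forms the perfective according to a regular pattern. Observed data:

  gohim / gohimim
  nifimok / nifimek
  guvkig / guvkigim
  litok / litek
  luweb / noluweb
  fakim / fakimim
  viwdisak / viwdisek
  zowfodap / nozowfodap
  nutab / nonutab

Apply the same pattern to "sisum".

"sisum" ends in -m. The stems ending in -m (gohim → gohimim, fakim → fakimim) add -im.
The other patterns: stems ending in -k change the last vowel to 'e'; stems ending in -b or -p add the prefix no-.
So sisum → sisumim.

sisumim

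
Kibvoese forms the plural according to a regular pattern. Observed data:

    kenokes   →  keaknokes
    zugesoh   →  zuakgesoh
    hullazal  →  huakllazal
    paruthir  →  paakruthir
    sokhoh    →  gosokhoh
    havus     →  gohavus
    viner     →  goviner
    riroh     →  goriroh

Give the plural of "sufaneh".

zugesoh and sokhoh both end in -h yet inflect differently (zuakgesoh, gosokhoh), so the final letter is not what conditions the rule; the number of vowels is.
"sufaneh" has 3 vowels. The stems with 3 vowels (kenokes → keaknokes, zugesoh → zuakgesoh, hullazal → huakllazal) insert -ak- after the first vowel.
The other pattern: stems with 2 vowels add the prefix go-.
So sufaneh → suakfaneh.

suakfaneh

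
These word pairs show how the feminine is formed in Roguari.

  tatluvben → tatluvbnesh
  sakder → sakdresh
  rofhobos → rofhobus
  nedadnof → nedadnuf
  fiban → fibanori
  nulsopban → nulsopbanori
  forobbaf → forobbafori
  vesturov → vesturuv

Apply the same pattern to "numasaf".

numasafori

"numasaf" has last vowel 'a'. The stems whose last vowel is 'a' (nulsopban → nulsopbanori, fiban → fibanori, forobbaf → forobbafori) add -ori.
So numasaf → numasafori.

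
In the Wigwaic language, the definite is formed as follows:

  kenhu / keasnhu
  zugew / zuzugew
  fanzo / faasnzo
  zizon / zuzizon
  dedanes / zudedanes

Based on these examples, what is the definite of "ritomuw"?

"ritomuw" ends in a consonant. The stems ending in a consonant (dedanes → zudedanes, zizon → zuzizon, zugew → zuzugew) add the prefix zu-.
The other pattern: stems ending in a vowel insert -as- after the first vowel.
So ritomuw → zuritomuw.

zuritomuw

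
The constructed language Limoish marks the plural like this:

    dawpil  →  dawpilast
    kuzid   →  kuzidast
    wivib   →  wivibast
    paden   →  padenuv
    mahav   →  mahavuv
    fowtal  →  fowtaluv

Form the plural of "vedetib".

vedetibast

dawpil and fowtal both end in -l yet inflect differently (dawpilast, fowtaluv), so the final letter is not what conditions the rule; the last vowel is.
"vedetib" has last vowel 'i'. The stems whose last vowel is 'i' (dawpil → dawpilast, kuzid → kuzidast, wivib → wivibast) add -ast.
So vedetib → vedetibast.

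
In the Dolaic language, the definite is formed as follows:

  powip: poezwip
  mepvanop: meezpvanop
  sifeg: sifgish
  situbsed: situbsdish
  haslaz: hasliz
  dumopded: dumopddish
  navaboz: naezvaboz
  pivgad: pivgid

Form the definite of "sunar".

pivgad and situbsed both end in -d yet inflect differently (pivgid, situbsdish), so the final letter is not what conditions the rule; the last vowel is.
"sunar" has last vowel 'a'. The stems whose last vowel is 'a' (pivgad → pivgid, haslaz → hasliz) change the last vowel to 'i'.
So sunar → sunir.

sunir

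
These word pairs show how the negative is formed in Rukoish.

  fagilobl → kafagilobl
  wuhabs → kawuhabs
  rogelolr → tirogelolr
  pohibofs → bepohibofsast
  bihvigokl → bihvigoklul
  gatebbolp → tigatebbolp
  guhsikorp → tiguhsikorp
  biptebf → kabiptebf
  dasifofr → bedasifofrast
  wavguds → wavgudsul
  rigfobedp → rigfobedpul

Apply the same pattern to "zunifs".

bezunifsast

"zunifs" has second-to-last letter 'f'. The stems whose second-to-last letter is 'f' (pohibofs → bepohibofsast, dasifofr → bedasifofrast) add be- … -ast around the stem.
The other patterns: stems whose second-to-last letter is 'b' add the prefix ka-; stems whose second-to-last letter is 'l' or 'r' add the prefix ti-; stems whose second-to-last letter is 'd' or 'k' add -ul.
So zunifs → bezunifsast.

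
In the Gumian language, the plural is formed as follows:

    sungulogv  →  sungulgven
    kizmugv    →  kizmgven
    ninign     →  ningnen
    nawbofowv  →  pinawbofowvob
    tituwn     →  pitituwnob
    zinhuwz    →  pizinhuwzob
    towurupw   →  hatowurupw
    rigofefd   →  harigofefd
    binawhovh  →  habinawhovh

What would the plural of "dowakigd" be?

sungulogv and nawbofowv both end in -v yet inflect differently (sungulgven, pinawbofowvob), so the final letter is not what conditions the rule; the second-to-last letter is.
"dowakigd" has second-to-last letter 'g'. The stems whose second-to-last letter is 'g' (sungulogv → sungulgven, kizmugv → kizmgven, ninign → ningnen) delete the last vowel and add -en.
The other patterns: stems whose second-to-last letter is 'w' add pi- … -ob around the stem; stems whose second-to-last letter is 'f', 'p' or 'v' add the prefix ha-.
So dowakigd → dowakgden.

dowakgden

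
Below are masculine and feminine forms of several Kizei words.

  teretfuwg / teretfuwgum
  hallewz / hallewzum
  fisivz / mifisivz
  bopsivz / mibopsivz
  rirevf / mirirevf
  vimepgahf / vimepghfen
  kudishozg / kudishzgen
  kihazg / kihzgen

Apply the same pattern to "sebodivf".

misebodivf

"sebodivf" has second-to-last letter 'v'. The stems whose second-to-last letter is 'v' (fisivz → mifisivz, bopsivz → mibopsivz, rirevf → mirirevf) add the prefix mi-.
The other patterns: stems whose second-to-last letter is 'w' add -um; stems whose second-to-last letter is 'h' or 'z' delete the last vowel and add -en.
So sebodivf → misebodivf.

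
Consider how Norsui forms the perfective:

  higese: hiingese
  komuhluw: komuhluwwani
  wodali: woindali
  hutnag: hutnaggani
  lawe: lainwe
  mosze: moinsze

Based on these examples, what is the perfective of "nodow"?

nodowwani

hutnag and higese both begin with h- yet inflect differently (hutnaggani, hiingese), so the first letter is not what conditions the rule; whether the stem ends in a vowel or a consonant is.
"nodow" ends in a consonant. The stems ending in a consonant (komuhluw → komuhluwwani, hutnag → hutnaggani) double the final consonant and add -ani.
The other pattern: stems ending in a vowel insert -in- after the first vowel.
So nodow → nodowwani.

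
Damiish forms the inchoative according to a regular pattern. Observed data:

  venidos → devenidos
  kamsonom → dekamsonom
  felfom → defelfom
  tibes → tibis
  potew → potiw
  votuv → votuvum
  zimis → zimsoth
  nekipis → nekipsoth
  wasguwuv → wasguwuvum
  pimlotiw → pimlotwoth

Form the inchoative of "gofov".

degofov

potew and pimlotiw both end in -w yet inflect differently (potiw, pimlotwoth), so the final letter is not what conditions the rule; the last vowel is.
"gofov" has last vowel 'o'. The stems whose last vowel is 'o' (felfom → defelfom, venidos → devenidos, kamsonom → dekamsonom) add the prefix de-.
The other patterns: stems whose last vowel is 'e' change the last vowel to 'i'; stems whose last vowel is 'i' delete the last vowel and add -oth; stems whose last vowel is 'u' add -um.
So gofov → degofov.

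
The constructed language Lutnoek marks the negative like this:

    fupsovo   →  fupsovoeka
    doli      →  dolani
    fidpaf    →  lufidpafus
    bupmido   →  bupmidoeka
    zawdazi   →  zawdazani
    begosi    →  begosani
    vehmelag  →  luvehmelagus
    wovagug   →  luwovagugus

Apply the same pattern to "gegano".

begosi and bupmido both begin with b- yet inflect differently (begosani, bupmidoeka), so the first letter is not what conditions the rule; the final letter is.
"gegano" ends in -o. The stems ending in -o (bupmido → bupmidoeka, fupsovo → fupsovoeka) add -eka.
So gegano → geganoeka.

geganoeka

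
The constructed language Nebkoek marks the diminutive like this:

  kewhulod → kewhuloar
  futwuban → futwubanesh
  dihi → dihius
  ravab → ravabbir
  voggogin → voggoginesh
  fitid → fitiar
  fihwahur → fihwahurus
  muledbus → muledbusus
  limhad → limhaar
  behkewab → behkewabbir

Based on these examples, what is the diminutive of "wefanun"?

wefanunesh

behkewab and limhad both have last vowel 'a' yet inflect differently (behkewabbir, limhaar), so the last vowel is not what conditions the rule; the final letter is.
"wefanun" ends in -n. The stems ending in -n (voggogin → voggoginesh, futwuban → futwubanesh) add -esh.
The other patterns: stems ending in -b double the final consonant and add -ir; stems ending in -d drop the final letter and add -ar; stems ending in -i, -r or -s add -us.
So wefanun → wefanunesh.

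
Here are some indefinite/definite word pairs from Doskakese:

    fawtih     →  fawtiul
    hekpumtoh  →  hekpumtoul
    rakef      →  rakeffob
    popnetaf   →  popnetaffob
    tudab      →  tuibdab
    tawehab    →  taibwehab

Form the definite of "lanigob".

laibnigob

popnetaf and tudab both have last vowel 'a' yet inflect differently (popnetaffob, tuibdab), so the last vowel is not what conditions the rule; the final letter is.
"lanigob" ends in -b. The stems ending in -b (tudab → tuibdab, tawehab → taibwehab) insert -ib- after the first vowel.
The other patterns: stems ending in -h drop the final letter and add -ul; stems ending in -f double the final consonant and add -ob.
So lanigob → laibnigob.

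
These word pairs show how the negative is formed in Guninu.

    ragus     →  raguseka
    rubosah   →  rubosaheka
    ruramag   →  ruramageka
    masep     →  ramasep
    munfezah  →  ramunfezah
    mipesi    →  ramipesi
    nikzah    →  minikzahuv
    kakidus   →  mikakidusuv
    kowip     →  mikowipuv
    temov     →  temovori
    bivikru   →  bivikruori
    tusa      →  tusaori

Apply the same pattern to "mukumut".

rubosah and munfezah both end in -h yet inflect differently (rubosaheka, ramunfezah), so the final letter is not what conditions the rule; the first letter is.
"mukumut" begins with m-. The stems beginning with m- (masep → ramasep, munfezah → ramunfezah, mipesi → ramipesi) add the prefix ra-.
The other patterns: stems beginning with r- add -eka; stems beginning with k- or n- add mi- … -uv around the stem; stems beginning with b- or t- add -ori.
So mukumut → ramukumut.

ramukumut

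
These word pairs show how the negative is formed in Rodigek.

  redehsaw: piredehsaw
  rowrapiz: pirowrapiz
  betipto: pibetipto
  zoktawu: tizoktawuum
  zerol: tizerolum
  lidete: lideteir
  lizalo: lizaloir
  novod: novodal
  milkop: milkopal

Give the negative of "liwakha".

liwakhair

"liwakha" begins with l-. The stems beginning with l- (lidete → lideteir, lizalo → lizaloir) add -ir.
So liwakha → liwakhair.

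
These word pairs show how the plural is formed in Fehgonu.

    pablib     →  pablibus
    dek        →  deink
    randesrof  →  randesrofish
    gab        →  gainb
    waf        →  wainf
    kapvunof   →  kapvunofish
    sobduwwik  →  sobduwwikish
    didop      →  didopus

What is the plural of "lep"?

gab and pablib both end in -b yet inflect differently (gainb, pablibus), so the final letter is not what conditions the rule; the number of vowels is.
"lep" has 1 vowel. The stems with 1 vowel (gab → gainb, waf → wainf, dek → deink) insert -in- after the first vowel.
The other patterns: stems with 2 vowels add -us; stems with 3 vowels add -ish.
So lep → leinp.

leinp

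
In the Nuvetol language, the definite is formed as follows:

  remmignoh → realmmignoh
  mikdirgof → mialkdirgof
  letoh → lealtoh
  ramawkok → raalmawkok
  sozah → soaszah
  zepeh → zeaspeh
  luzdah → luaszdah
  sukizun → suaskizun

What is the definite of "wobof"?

"wobof" has last vowel 'o'. The stems whose last vowel is 'o' (remmignoh → realmmignoh, mikdirgof → mialkdirgof, letoh → lealtoh) insert -al- after the first vowel.
The other pattern: stems whose last vowel is 'a', 'e' or 'u' insert -as- after the first vowel.
So wobof → woalbof.

woalbof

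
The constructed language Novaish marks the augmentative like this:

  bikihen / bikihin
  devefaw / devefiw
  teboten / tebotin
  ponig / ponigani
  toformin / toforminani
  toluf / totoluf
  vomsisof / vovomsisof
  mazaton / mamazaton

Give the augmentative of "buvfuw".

bubuvfuw

bikihen and toformin both end in -n yet inflect differently (bikihin, toforminani), so the final letter is not what conditions the rule; the last vowel is.
"buvfuw" has last vowel 'u'. The one such stem in the data (toluf → totoluf) repeats the first consonant+vowel as a prefix (as do vomsisof, mazaton), so the same rule applies.
So buvfuw → bubuvfuw.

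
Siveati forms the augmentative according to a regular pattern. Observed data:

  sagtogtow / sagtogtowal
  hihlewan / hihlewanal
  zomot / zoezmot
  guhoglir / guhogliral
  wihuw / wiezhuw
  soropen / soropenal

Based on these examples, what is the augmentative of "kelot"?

"kelot" has 2 vowels. The stems with 2 vowels (zomot → zoezmot, wihuw → wiezhuw) insert -ez- after the first vowel.
The other pattern: stems with 3 vowels add -al.
So kelot → keezlot.

keezlot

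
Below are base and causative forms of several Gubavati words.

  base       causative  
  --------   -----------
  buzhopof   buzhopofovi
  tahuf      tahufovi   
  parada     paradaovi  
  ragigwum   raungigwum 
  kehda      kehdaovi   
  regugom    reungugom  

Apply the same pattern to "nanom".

ragigwum and tahuf both have last vowel 'u' yet inflect differently (raungigwum, tahufovi), so the last vowel is not what conditions the rule; the final letter is.
"nanom" ends in -m. The stems ending in -m (ragigwum → raungigwum, regugom → reungugom) insert -un- after the first vowel.
The other pattern: stems ending in -a or -f add -ovi.
So nanom → naunnom.

naunnom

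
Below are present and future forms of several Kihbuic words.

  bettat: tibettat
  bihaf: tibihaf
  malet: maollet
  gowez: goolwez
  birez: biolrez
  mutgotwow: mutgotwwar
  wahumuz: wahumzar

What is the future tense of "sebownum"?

bettat and malet both end in -t yet inflect differently (tibettat, maollet), so the final letter is not what conditions the rule; the last vowel is.
"sebownum" has last vowel 'u'. The one such stem in the data (wahumuz → wahumzar) deletes the last vowel and adds -ar (as does mutgotwow), so the same rule applies.
The other patterns: stems whose last vowel is 'a' add the prefix ti-; stems whose last vowel is 'e' insert -ol- after the first vowel.
So sebownum → sebownmar.

sebownmar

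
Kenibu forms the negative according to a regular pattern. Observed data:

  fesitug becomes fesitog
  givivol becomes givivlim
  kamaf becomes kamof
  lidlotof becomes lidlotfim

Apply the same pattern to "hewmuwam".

hewmuwom

"hewmuwam" has last vowel 'a'. The one such stem in the data (kamaf → kamof) changes the last vowel to 'o' (as does fesitug), so the same rule applies.
So hewmuwam → hewmuwom.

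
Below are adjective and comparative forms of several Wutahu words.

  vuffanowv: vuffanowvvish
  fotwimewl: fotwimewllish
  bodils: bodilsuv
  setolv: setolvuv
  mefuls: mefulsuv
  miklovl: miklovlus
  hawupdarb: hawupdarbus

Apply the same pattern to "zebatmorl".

zebatmorlus

vuffanowv and setolv both end in -v yet inflect differently (vuffanowvvish, setolvuv), so the final letter is not what conditions the rule; the second-to-last letter is.
"zebatmorl" has second-to-last letter 'r'. The one such stem in the data (hawupdarb → hawupdarbus) adds -us, so the same rule applies.
So zebatmorl → zebatmorlus.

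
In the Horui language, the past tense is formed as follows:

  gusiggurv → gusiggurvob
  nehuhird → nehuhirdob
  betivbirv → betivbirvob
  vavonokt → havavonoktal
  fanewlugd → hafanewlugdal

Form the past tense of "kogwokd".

"kogwokd" has second-to-last letter 'k'. The one such stem in the data (vavonokt → havavonoktal) adds ha- … -al around the stem, so the same rule applies.
So kogwokd → hakogwokdal.

hakogwokdal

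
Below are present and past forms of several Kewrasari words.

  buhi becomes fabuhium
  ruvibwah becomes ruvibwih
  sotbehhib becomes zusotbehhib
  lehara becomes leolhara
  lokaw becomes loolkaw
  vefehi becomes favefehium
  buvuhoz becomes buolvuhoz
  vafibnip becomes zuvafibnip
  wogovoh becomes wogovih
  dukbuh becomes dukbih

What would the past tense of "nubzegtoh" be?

nubzegtih

"nubzegtoh" ends in -h. The stems ending in -h (wogovoh → wogovih, dukbuh → dukbih, ruvibwah → ruvibwih) change the last vowel to 'i'.
So nubzegtoh → nubzegtih.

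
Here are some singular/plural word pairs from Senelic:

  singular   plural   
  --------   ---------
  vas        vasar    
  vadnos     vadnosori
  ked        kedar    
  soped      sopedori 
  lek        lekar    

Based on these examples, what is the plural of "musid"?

musidori

"musid" has 2 vowels. The stems with 2 vowels (soped → sopedori, vadnos → vadnosori) add -ori.
The other pattern: stems with 1 vowel add -ar.
So musid → musidori.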